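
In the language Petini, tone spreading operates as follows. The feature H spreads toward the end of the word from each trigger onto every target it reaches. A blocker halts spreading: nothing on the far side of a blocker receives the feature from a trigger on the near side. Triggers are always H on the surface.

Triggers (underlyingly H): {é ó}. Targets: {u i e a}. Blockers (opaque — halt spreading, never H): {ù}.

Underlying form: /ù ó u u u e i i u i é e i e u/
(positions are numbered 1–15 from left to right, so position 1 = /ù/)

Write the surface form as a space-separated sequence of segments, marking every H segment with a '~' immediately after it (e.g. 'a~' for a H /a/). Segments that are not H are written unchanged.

ù ó~ u~ u~ u~ e~ i~ i~ u~ i~ é~ e~ i~ e~ u~

From /ó/ at 2 rightward: 3 /u/ → H; 4 /u/ → H; 5 /u/ → H; 6 /e/ → H; 7 /i/ → H; 8 /i/ → H; 9 /u/ → H; 10 /i/ → H; 11 /é/ is itself a trigger — this domain ends here.
From /é/ at 11 rightward: 12 /e/ → H; 13 /i/ → H; 14 /e/ → H; 15 /u/ → H; word edge.
H positions on the surface: 2 3 4 5 6 7 8 9 10 11 12 13 14 15.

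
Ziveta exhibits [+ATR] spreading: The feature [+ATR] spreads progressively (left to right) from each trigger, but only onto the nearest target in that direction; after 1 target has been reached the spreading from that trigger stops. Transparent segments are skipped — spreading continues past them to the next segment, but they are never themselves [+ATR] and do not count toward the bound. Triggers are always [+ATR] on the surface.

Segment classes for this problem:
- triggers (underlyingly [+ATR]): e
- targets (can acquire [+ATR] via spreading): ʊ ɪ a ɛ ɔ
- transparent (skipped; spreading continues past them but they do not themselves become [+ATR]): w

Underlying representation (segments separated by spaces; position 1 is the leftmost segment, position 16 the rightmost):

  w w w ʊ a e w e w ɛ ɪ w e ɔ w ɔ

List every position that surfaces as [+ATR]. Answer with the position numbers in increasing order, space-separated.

6 8 10 13 14

From /e/ at 6 rightward: 7 /w/ transparent; 8 /e/ is itself a trigger — this domain ends here.
From /e/ at 8 rightward: 9 /w/ transparent; 10 /ɛ/ → [+ATR]; bound reached.
From /e/ at 13 rightward: 14 /ɔ/ → [+ATR]; bound reached.
Targets with no active source: positions 4 5 11 16 stay [-ATR].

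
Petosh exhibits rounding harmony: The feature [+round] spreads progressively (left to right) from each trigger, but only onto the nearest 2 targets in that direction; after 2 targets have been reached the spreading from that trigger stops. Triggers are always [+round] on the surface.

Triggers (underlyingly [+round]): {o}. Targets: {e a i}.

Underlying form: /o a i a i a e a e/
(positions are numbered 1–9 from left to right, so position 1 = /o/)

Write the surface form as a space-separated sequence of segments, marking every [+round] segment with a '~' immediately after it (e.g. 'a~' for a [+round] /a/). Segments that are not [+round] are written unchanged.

From /o/ at 1 rightward: 2 /a/ → [+round]; 3 /i/ → [+round]; bound reached.
Targets with no active source: positions 4 5 6 7 8 9 stay [-round].
[+round] positions on the surface: 1 2 3.

o~ a~ i~ a i a e a e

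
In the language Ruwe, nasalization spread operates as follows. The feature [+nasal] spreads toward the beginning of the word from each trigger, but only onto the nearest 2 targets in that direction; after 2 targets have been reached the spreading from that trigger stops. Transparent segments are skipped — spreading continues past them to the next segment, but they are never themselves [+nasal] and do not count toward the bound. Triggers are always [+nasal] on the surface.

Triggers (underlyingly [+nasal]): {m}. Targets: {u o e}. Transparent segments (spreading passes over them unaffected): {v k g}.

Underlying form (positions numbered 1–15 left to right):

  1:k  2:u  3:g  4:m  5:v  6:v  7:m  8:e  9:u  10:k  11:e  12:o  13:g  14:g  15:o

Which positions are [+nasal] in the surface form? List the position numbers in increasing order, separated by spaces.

2 4 7

From /m/ at 4 leftward: 3 /g/ transparent; 2 /u/ → [+nasal]; 1 /k/ transparent; word edge.
From /m/ at 7 leftward: 6 /v/ transparent; 5 /v/ transparent; 4 /m/ is itself a trigger — this domain ends here.
Targets with no active source: positions 8 9 11 12 15 stay [-nasal].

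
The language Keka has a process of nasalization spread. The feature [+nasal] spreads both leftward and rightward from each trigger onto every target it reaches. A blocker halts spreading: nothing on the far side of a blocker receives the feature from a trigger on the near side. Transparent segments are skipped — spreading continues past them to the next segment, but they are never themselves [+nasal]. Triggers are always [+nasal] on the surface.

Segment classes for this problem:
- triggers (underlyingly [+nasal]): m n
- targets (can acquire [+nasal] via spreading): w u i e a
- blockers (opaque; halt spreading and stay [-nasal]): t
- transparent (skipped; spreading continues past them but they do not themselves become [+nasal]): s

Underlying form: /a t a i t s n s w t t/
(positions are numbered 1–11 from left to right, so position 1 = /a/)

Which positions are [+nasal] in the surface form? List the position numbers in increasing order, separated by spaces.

7 9

From /n/ at 7 rightward: 8 /s/ transparent; 9 /w/ → [+nasal]; 10 /t/ blocks.
From /n/ at 7 leftward: 6 /s/ transparent; 5 /t/ blocks.
Targets with no active source: positions 1 3 4 stay [-nasal].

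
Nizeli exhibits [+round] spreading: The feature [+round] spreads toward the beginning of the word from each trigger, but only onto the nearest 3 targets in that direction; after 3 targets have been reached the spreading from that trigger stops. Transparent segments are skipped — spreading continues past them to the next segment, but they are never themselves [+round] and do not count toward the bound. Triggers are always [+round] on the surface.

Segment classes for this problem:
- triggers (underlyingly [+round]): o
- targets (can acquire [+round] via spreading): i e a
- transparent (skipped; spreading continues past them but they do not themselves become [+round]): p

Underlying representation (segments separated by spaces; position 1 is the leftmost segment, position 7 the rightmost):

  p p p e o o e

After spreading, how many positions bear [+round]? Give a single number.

From /o/ at 5 leftward: 4 /e/ → [+round]; 3 /p/ transparent; 2 /p/ transparent; 1 /p/ transparent; word edge.
From /o/ at 6 leftward: 5 /o/ is itself a trigger — this domain ends here.
Target with no active source: position 7 stays [-round].
[+round] positions on the surface: 4 5 6.

3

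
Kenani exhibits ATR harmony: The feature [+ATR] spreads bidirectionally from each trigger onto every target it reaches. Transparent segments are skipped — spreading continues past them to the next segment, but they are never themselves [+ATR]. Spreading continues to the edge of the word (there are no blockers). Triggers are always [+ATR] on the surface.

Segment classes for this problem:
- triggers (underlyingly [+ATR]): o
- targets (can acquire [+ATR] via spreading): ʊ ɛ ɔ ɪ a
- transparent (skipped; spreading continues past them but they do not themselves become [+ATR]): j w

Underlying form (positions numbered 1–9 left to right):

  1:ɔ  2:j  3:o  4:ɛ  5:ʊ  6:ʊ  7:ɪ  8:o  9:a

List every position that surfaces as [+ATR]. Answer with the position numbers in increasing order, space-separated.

1 3 4 5 6 7 8 9

From /o/ at 3 rightward: 4 /ɛ/ → [+ATR]; 5 /ʊ/ → [+ATR]; 6 /ʊ/ → [+ATR]; 7 /ɪ/ → [+ATR]; 8 /o/ is itself a trigger — this domain ends here.
From /o/ at 3 leftward: 2 /j/ transparent; 1 /ɔ/ → [+ATR]; word edge.
From /o/ at 8 rightward: 9 /a/ → [+ATR]; word edge.
From /o/ at 8 leftward: 7 /ɪ/ → [+ATR]; 6 /ʊ/ → [+ATR]; 5 /ʊ/ → [+ATR]; 4 /ɛ/ → [+ATR]; 3 /o/ is itself a trigger — this domain ends here.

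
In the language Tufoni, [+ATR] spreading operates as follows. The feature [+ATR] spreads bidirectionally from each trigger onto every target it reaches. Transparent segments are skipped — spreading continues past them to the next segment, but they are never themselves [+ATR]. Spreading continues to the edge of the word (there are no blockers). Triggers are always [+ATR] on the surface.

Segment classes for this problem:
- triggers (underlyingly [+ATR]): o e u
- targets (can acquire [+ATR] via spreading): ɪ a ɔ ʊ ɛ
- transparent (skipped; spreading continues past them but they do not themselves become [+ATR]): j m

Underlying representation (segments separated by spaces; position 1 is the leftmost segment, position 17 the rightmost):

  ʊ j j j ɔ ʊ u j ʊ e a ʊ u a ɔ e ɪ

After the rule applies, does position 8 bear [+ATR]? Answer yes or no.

no

From /u/ at 7 rightward: 8 /j/ transparent; 9 /ʊ/ → [+ATR]; 10 /e/ is itself a trigger — this domain ends here.
From /u/ at 7 leftward: 6 /ʊ/ → [+ATR]; 5 /ɔ/ → [+ATR]; 4 /j/ transparent; 3 /j/ transparent; 2 /j/ transparent; 1 /ʊ/ → [+ATR]; word edge.
From /e/ at 10 rightward: 11 /a/ → [+ATR]; 12 /ʊ/ → [+ATR]; 13 /u/ is itself a trigger — this domain ends here.
From /e/ at 10 leftward: 9 /ʊ/ → [+ATR]; 8 /j/ transparent; 7 /u/ is itself a trigger — this domain ends here.
From /u/ at 13 rightward: 14 /a/ → [+ATR]; 15 /ɔ/ → [+ATR]; 16 /e/ is itself a trigger — this domain ends here.
From /u/ at 13 leftward: 12 /ʊ/ → [+ATR]; 11 /a/ → [+ATR]; 10 /e/ is itself a trigger — this domain ends here.
From /e/ at 16 rightward: 17 /ɪ/ → [+ATR]; word edge.
From /e/ at 16 leftward: 15 /ɔ/ → [+ATR]; 14 /a/ → [+ATR]; 13 /u/ is itself a trigger — this domain ends here.
[+ATR] positions on the surface: 1 5 6 7 9 10 11 12 13 14 15 16 17.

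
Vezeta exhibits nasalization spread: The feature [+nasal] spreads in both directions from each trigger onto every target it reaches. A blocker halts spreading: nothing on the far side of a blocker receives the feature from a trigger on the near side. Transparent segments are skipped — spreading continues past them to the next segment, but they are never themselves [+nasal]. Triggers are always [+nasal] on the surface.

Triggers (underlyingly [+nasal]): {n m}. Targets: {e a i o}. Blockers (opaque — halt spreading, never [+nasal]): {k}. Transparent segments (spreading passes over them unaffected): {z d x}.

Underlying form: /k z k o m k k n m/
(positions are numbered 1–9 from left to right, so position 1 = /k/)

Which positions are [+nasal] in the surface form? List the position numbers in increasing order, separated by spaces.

4 5 8 9

From /m/ at 5 rightward: 6 /k/ blocks.
From /m/ at 5 leftward: 4 /o/ → [+nasal]; 3 /k/ blocks.
From /n/ at 8 rightward: 9 /m/ is itself a trigger — this domain ends here.
From /n/ at 8 leftward: 7 /k/ blocks.
From /m/ at 9 rightward: word edge.
From /m/ at 9 leftward: 8 /n/ is itself a trigger — this domain ends here.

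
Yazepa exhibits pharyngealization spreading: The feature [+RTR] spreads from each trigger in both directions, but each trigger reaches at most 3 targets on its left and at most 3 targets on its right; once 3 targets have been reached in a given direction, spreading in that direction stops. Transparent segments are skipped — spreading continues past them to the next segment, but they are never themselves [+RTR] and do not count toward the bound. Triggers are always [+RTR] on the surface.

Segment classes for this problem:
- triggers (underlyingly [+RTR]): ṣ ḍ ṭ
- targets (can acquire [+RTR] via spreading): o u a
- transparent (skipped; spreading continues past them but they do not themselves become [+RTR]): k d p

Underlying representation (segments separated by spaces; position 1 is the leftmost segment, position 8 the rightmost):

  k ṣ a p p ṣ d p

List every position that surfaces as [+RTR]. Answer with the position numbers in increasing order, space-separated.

From /ṣ/ at 2 rightward: 3 /a/ → [+RTR]; 4 /p/ transparent; 5 /p/ transparent; 6 /ṣ/ is itself a trigger — this domain ends here.
From /ṣ/ at 2 leftward: 1 /k/ transparent; word edge.
From /ṣ/ at 6 rightward: 7 /d/ transparent; 8 /p/ transparent; word edge.
From /ṣ/ at 6 leftward: 5 /p/ transparent; 4 /p/ transparent; 3 /a/ → [+RTR]; 2 /ṣ/ is itself a trigger — this domain ends here.

2 3 6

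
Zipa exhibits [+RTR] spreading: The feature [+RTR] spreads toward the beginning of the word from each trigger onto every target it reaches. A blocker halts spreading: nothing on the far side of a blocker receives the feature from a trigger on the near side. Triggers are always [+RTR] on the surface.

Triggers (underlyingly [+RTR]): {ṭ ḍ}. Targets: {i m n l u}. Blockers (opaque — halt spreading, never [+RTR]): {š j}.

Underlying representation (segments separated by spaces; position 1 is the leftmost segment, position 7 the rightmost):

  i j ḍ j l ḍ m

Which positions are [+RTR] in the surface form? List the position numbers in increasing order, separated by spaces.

From /ḍ/ at 3 leftward: 2 /j/ blocks.
From /ḍ/ at 6 leftward: 5 /l/ → [+RTR]; 4 /j/ blocks.
Targets with no active source: positions 1 7 stay [-emphatic].

3 5 6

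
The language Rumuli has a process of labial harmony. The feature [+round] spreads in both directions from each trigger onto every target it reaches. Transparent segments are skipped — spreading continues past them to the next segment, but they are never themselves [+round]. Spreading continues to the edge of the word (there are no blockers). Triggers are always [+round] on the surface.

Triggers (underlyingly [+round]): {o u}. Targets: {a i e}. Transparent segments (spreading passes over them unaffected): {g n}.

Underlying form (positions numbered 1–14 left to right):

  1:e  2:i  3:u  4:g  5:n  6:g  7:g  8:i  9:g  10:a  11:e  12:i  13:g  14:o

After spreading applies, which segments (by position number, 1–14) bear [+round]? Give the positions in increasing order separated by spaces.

From /u/ at 3 rightward: 4 /g/ transparent; 5 /n/ transparent; 6 /g/ transparent; 7 /g/ transparent; 8 /i/ → [+round]; 9 /g/ transparent; 10 /a/ → [+round]; 11 /e/ → [+round]; 12 /i/ → [+round]; 13 /g/ transparent; 14 /o/ is itself a trigger — this domain ends here.
From /u/ at 3 leftward: 2 /i/ → [+round]; 1 /e/ → [+round]; word edge.
From /o/ at 14 rightward: word edge.
From /o/ at 14 leftward: 13 /g/ transparent; 12 /i/ → [+round]; 11 /e/ → [+round]; 10 /a/ → [+round]; 9 /g/ transparent; 8 /i/ → [+round]; 7 /g/ transparent; 6 /g/ transparent; 5 /n/ transparent; 4 /g/ transparent; 3 /u/ is itself a trigger — this domain ends here.

1 2 3 8 10 11 12 14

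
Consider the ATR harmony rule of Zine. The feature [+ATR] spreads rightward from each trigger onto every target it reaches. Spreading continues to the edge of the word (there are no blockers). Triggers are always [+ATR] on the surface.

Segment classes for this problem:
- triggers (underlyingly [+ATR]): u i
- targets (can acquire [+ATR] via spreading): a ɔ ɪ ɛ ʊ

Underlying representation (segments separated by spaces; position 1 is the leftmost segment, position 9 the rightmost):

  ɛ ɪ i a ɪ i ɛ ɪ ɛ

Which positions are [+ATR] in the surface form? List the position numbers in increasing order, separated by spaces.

3 4 5 6 7 8 9

From /i/ at 3 rightward: 4 /a/ → [+ATR]; 5 /ɪ/ → [+ATR]; 6 /i/ is itself a trigger — this domain ends here.
From /i/ at 6 rightward: 7 /ɛ/ → [+ATR]; 8 /ɪ/ → [+ATR]; 9 /ɛ/ → [+ATR]; word edge.
Targets with no active source: positions 1 2 stay [-ATR].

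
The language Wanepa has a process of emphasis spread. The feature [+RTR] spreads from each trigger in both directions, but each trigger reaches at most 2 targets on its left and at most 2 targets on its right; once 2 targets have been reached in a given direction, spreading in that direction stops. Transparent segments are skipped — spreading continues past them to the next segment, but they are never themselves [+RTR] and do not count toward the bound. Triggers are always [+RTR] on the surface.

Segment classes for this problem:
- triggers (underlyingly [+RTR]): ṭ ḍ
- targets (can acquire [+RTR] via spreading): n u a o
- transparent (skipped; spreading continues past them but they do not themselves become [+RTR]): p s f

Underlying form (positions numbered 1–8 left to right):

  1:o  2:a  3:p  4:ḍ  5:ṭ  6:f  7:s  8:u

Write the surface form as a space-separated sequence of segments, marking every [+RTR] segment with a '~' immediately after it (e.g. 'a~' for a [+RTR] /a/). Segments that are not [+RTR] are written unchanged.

o~ a~ p ḍ~ ṭ~ f s u~

From /ḍ/ at 4 rightward: 5 /ṭ/ is itself a trigger — this domain ends here.
From /ḍ/ at 4 leftward: 3 /p/ transparent; 2 /a/ → [+RTR]; 1 /o/ → [+RTR]; bound reached.
From /ṭ/ at 5 rightward: 6 /f/ transparent; 7 /s/ transparent; 8 /u/ → [+RTR]; word edge.
From /ṭ/ at 5 leftward: 4 /ḍ/ is itself a trigger — this domain ends here.
[+RTR] positions on the surface: 1 2 4 5 8.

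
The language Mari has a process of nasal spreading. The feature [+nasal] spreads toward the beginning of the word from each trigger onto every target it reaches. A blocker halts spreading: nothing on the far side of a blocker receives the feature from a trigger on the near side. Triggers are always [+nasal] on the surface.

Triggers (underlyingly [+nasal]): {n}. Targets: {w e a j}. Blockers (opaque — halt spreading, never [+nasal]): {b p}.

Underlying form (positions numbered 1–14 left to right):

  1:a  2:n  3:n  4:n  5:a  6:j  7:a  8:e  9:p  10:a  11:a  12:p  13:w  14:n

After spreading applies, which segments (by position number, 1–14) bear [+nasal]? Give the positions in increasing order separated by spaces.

From /n/ at 2 leftward: 1 /a/ → [+nasal]; word edge.
From /n/ at 3 leftward: 2 /n/ is itself a trigger — this domain ends here.
From /n/ at 4 leftward: 3 /n/ is itself a trigger — this domain ends here.
From /n/ at 14 leftward: 13 /w/ → [+nasal]; 12 /p/ blocks.
Targets with no active source: positions 5 6 7 8 10 11 stay [-nasal].

1 2 3 4 13 14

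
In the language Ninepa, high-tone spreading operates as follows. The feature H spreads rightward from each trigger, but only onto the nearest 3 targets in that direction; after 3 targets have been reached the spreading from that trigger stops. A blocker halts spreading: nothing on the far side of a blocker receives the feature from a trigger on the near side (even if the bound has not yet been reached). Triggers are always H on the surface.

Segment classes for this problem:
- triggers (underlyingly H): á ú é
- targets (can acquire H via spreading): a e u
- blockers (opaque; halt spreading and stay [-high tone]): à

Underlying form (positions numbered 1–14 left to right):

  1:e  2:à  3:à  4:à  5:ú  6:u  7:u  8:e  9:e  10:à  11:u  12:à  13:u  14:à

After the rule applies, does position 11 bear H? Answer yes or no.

From /ú/ at 5 rightward: 6 /u/ → H; 7 /u/ → H; 8 /e/ → H; bound reached.
Targets with no active source: positions 1 9 11 13 stay [-high tone].
H positions on the surface: 5 6 7 8.

no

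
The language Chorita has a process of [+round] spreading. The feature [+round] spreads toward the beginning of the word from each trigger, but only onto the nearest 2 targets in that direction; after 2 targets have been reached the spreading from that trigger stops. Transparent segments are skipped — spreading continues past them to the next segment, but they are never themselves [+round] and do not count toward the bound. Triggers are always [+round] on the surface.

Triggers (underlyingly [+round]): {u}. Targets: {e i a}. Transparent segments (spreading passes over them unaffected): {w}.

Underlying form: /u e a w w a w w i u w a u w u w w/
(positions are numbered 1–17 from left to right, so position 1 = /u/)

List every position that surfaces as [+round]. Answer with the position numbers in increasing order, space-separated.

From /u/ at 1 leftward: word edge.
From /u/ at 10 leftward: 9 /i/ → [+round]; 8 /w/ transparent; 7 /w/ transparent; 6 /a/ → [+round]; bound reached.
From /u/ at 13 leftward: 12 /a/ → [+round]; 11 /w/ transparent; 10 /u/ is itself a trigger — this domain ends here.
From /u/ at 15 leftward: 14 /w/ transparent; 13 /u/ is itself a trigger — this domain ends here.
Targets with no active source: positions 2 3 stay [-round].

1 6 9 10 12 13 15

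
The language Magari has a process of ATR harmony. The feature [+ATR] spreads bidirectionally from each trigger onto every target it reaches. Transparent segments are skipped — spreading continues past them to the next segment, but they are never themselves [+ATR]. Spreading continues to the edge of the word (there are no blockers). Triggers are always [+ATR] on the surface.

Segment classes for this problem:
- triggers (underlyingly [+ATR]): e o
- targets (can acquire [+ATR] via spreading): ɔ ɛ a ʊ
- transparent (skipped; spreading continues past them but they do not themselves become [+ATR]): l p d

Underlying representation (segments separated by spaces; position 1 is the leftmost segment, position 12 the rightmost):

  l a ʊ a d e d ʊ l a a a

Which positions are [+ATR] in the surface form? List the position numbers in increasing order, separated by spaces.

2 3 4 6 8 10 11 12

From /e/ at 6 rightward: 7 /d/ transparent; 8 /ʊ/ → [+ATR]; 9 /l/ transparent; 10 /a/ → [+ATR]; 11 /a/ → [+ATR]; 12 /a/ → [+ATR]; word edge.
From /e/ at 6 leftward: 5 /d/ transparent; 4 /a/ → [+ATR]; 3 /ʊ/ → [+ATR]; 2 /a/ → [+ATR]; 1 /l/ transparent; word edge.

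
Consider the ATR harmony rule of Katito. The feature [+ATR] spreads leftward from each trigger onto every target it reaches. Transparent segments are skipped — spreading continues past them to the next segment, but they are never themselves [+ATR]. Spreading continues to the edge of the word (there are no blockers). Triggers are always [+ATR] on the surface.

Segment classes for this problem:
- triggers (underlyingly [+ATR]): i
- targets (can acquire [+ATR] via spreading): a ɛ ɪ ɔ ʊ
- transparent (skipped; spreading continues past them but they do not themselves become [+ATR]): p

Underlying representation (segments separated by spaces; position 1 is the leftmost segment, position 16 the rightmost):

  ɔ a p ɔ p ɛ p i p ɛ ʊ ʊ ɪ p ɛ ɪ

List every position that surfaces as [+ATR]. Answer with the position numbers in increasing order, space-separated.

From /i/ at 8 leftward: 7 /p/ transparent; 6 /ɛ/ → [+ATR]; 5 /p/ transparent; 4 /ɔ/ → [+ATR]; 3 /p/ transparent; 2 /a/ → [+ATR]; 1 /ɔ/ → [+ATR]; word edge.
Targets with no active source: positions 10 11 12 13 15 16 stay [-ATR].

1 2 4 6 8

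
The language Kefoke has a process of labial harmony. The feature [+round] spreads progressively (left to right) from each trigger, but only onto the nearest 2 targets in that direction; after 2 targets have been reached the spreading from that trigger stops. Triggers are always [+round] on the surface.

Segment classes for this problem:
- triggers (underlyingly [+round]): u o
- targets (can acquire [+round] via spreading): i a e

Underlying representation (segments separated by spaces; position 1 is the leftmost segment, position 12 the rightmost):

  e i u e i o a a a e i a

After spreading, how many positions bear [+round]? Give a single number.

6

From /u/ at 3 rightward: 4 /e/ → [+round]; 5 /i/ → [+round]; bound reached.
From /o/ at 6 rightward: 7 /a/ → [+round]; 8 /a/ → [+round]; bound reached.
Targets with no active source: positions 1 2 9 10 11 12 stay [-round].
[+round] positions on the surface: 3 4 5 6 7 8.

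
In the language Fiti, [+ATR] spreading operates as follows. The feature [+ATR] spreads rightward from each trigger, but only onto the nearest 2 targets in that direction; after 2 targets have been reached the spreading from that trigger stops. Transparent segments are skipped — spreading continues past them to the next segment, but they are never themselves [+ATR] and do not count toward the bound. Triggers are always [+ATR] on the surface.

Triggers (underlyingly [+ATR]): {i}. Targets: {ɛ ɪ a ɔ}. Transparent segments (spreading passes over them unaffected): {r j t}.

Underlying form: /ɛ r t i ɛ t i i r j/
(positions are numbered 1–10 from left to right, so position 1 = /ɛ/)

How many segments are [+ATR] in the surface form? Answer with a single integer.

4

From /i/ at 4 rightward: 5 /ɛ/ → [+ATR]; 6 /t/ transparent; 7 /i/ is itself a trigger — this domain ends here.
From /i/ at 7 rightward: 8 /i/ is itself a trigger — this domain ends here.
From /i/ at 8 rightward: 9 /r/ transparent; 10 /j/ transparent; word edge.
Target with no active source: position 1 stays [-ATR].
[+ATR] positions on the surface: 4 5 7 8.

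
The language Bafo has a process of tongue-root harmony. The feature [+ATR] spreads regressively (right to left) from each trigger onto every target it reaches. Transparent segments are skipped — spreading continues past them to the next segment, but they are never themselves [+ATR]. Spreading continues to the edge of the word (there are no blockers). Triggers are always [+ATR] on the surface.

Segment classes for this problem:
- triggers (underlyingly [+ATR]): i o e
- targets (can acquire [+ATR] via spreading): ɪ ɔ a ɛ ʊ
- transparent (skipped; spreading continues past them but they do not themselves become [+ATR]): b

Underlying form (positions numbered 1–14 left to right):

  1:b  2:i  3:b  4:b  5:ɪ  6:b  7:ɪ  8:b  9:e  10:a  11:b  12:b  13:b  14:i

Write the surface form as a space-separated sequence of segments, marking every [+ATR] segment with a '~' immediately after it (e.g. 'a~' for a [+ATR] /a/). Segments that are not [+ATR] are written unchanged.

b i~ b b ɪ~ b ɪ~ b e~ a~ b b b i~

From /i/ at 2 leftward: 1 /b/ transparent; word edge.
From /e/ at 9 leftward: 8 /b/ transparent; 7 /ɪ/ → [+ATR]; 6 /b/ transparent; 5 /ɪ/ → [+ATR]; 4 /b/ transparent; 3 /b/ transparent; 2 /i/ is itself a trigger — this domain ends here.
From /i/ at 14 leftward: 13 /b/ transparent; 12 /b/ transparent; 11 /b/ transparent; 10 /a/ → [+ATR]; 9 /e/ is itself a trigger — this domain ends here.
[+ATR] positions on the surface: 2 5 7 9 10 14.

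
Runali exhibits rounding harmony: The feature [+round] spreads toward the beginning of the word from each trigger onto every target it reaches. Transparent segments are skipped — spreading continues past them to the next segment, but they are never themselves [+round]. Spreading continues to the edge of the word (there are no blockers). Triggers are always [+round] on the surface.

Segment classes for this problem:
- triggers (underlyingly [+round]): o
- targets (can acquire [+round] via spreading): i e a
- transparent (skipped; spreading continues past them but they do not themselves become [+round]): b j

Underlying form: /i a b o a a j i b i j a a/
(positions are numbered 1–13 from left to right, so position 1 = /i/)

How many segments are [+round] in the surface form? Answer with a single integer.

3

From /o/ at 4 leftward: 3 /b/ transparent; 2 /a/ → [+round]; 1 /i/ → [+round]; word edge.
Targets with no active source: positions 5 6 8 10 12 13 stay [-round].
[+round] positions on the surface: 1 2 4.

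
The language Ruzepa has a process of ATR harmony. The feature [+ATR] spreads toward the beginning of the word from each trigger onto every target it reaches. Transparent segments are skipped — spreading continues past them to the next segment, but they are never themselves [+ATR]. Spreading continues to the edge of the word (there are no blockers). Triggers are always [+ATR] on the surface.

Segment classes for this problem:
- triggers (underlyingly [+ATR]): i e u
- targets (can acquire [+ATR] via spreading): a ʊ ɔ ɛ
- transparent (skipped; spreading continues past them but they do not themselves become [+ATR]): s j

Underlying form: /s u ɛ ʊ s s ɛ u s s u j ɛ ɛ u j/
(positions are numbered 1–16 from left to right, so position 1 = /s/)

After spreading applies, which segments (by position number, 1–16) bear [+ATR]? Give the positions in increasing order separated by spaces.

2 3 4 7 8 11 13 14 15

From /u/ at 2 leftward: 1 /s/ transparent; word edge.
From /u/ at 8 leftward: 7 /ɛ/ → [+ATR]; 6 /s/ transparent; 5 /s/ transparent; 4 /ʊ/ → [+ATR]; 3 /ɛ/ → [+ATR]; 2 /u/ is itself a trigger — this domain ends here.
From /u/ at 11 leftward: 10 /s/ transparent; 9 /s/ transparent; 8 /u/ is itself a trigger — this domain ends here.
From /u/ at 15 leftward: 14 /ɛ/ → [+ATR]; 13 /ɛ/ → [+ATR]; 12 /j/ transparent; 11 /u/ is itself a trigger — this domain ends here.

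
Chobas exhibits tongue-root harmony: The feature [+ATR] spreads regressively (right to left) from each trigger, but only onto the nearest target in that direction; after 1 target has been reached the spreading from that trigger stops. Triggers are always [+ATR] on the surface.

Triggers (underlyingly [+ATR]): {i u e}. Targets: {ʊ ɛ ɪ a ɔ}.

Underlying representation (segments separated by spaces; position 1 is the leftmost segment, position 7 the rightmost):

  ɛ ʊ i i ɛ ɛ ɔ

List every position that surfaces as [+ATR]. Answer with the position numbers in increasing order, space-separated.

From /i/ at 3 leftward: 2 /ʊ/ → [+ATR]; bound reached.
From /i/ at 4 leftward: 3 /i/ is itself a trigger — this domain ends here.
Targets with no active source: positions 1 5 6 7 stay [-ATR].

2 3 4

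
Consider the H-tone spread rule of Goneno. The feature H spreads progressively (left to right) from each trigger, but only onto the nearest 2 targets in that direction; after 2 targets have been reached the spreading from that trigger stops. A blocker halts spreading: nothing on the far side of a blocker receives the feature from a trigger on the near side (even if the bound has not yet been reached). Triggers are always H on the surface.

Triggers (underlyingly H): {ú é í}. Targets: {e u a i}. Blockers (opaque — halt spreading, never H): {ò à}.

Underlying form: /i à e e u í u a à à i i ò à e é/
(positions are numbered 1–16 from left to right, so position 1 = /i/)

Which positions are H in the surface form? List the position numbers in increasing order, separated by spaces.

6 7 8 16

From /í/ at 6 rightward: 7 /u/ → H; 8 /a/ → H; bound reached.
From /é/ at 16 rightward: word edge.
Targets with no active source: positions 1 3 4 5 11 12 15 stay [-high tone].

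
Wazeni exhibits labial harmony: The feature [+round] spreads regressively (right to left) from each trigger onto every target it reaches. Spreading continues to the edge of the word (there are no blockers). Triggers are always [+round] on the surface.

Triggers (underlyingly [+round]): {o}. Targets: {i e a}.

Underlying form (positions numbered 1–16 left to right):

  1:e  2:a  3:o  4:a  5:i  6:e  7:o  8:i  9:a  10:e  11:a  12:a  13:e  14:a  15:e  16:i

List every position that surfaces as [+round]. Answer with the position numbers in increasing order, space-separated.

1 2 3 4 5 6 7

From /o/ at 3 leftward: 2 /a/ → [+round]; 1 /e/ → [+round]; word edge.
From /o/ at 7 leftward: 6 /e/ → [+round]; 5 /i/ → [+round]; 4 /a/ → [+round]; 3 /o/ is itself a trigger — this domain ends here.
Targets with no active source: positions 8 9 10 11 12 13 14 15 16 stay [-round].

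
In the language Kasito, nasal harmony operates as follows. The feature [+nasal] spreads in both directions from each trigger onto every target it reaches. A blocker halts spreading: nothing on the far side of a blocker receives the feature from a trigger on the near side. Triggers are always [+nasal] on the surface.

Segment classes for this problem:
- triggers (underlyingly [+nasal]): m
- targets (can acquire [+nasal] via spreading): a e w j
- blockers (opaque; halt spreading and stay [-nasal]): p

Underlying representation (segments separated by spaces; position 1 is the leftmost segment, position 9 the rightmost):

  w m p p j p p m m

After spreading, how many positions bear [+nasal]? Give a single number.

From /m/ at 2 rightward: 3 /p/ blocks.
From /m/ at 2 leftward: 1 /w/ → [+nasal]; word edge.
From /m/ at 8 rightward: 9 /m/ is itself a trigger — this domain ends here.
From /m/ at 8 leftward: 7 /p/ blocks.
From /m/ at 9 rightward: word edge.
From /m/ at 9 leftward: 8 /m/ is itself a trigger — this domain ends here.
Target with no active source: position 5 stays [-nasal].
[+nasal] positions on the surface: 1 2 8 9.

4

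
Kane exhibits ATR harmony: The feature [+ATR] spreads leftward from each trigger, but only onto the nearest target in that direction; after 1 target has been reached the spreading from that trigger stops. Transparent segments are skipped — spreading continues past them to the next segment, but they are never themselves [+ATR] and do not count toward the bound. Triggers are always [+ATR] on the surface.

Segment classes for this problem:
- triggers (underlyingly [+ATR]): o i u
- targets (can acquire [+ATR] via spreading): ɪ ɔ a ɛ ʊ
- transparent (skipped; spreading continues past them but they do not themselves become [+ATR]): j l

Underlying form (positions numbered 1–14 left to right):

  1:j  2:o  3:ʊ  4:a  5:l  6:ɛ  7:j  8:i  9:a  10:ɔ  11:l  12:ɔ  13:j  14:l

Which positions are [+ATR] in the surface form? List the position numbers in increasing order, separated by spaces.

2 6 8

From /o/ at 2 leftward: 1 /j/ transparent; word edge.
From /i/ at 8 leftward: 7 /j/ transparent; 6 /ɛ/ → [+ATR]; bound reached.
Targets with no active source: positions 3 4 9 10 12 stay [-ATR].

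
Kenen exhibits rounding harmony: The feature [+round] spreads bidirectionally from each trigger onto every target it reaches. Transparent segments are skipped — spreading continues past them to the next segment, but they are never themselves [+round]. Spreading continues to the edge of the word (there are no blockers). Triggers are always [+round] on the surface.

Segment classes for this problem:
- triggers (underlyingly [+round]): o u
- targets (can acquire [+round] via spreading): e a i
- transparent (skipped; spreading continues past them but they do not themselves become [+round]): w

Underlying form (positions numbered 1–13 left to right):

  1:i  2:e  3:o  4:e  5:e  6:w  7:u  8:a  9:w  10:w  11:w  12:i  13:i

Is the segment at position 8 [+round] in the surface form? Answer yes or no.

yes

From /o/ at 3 rightward: 4 /e/ → [+round]; 5 /e/ → [+round]; 6 /w/ transparent; 7 /u/ is itself a trigger — this domain ends here.
From /o/ at 3 leftward: 2 /e/ → [+round]; 1 /i/ → [+round]; word edge.
From /u/ at 7 rightward: 8 /a/ → [+round]; 9 /w/ transparent; 10 /w/ transparent; 11 /w/ transparent; 12 /i/ → [+round]; 13 /i/ → [+round]; word edge.
From /u/ at 7 leftward: 6 /w/ transparent; 5 /e/ → [+round]; 4 /e/ → [+round]; 3 /o/ is itself a trigger — this domain ends here.
[+round] positions on the surface: 1 2 3 4 5 7 8 12 13.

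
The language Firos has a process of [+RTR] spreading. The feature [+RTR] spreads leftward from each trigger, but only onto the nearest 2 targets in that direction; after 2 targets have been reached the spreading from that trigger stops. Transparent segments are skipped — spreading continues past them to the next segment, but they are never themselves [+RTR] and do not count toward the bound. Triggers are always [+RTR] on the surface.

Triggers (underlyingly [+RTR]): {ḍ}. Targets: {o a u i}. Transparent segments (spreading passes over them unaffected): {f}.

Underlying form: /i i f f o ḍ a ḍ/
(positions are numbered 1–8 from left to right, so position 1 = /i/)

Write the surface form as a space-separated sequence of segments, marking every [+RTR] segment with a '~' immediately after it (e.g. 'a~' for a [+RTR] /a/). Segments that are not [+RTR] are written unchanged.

From /ḍ/ at 6 leftward: 5 /o/ → [+RTR]; 4 /f/ transparent; 3 /f/ transparent; 2 /i/ → [+RTR]; bound reached.
From /ḍ/ at 8 leftward: 7 /a/ → [+RTR]; 6 /ḍ/ is itself a trigger — this domain ends here.
Target with no active source: position 1 stays [-emphatic].
[+RTR] positions on the surface: 2 5 6 7 8.

i i~ f f o~ ḍ~ a~ ḍ~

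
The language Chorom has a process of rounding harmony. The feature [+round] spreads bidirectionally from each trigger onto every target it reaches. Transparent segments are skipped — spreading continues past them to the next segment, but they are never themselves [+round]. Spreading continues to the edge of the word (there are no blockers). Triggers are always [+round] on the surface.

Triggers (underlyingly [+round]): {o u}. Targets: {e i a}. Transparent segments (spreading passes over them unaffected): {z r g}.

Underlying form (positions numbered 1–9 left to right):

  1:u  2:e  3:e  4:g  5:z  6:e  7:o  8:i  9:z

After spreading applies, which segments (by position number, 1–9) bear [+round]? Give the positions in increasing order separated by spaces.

1 2 3 6 7 8

From /u/ at 1 rightward: 2 /e/ → [+round]; 3 /e/ → [+round]; 4 /g/ transparent; 5 /z/ transparent; 6 /e/ → [+round]; 7 /o/ is itself a trigger — this domain ends here.
From /u/ at 1 leftward: word edge.
From /o/ at 7 rightward: 8 /i/ → [+round]; 9 /z/ transparent; word edge.
From /o/ at 7 leftward: 6 /e/ → [+round]; 5 /z/ transparent; 4 /g/ transparent; 3 /e/ → [+round]; 2 /e/ → [+round]; 1 /u/ is itself a trigger — this domain ends here.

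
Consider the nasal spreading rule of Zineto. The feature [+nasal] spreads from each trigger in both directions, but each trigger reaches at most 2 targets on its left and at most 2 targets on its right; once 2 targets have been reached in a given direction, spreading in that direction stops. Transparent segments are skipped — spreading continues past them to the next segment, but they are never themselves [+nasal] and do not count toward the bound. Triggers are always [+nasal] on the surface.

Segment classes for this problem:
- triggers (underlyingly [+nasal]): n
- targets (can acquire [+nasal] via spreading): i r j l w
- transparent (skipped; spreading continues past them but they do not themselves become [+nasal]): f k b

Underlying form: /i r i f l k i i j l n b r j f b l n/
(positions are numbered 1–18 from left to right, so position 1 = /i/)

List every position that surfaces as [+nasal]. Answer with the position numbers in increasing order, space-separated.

From /n/ at 11 rightward: 12 /b/ transparent; 13 /r/ → [+nasal]; 14 /j/ → [+nasal]; bound reached.
From /n/ at 11 leftward: 10 /l/ → [+nasal]; 9 /j/ → [+nasal]; bound reached.
From /n/ at 18 rightward: word edge.
From /n/ at 18 leftward: 17 /l/ → [+nasal]; 16 /b/ transparent; 15 /f/ transparent; 14 /j/ → [+nasal]; bound reached.
Targets with no active source: positions 1 2 3 5 7 8 stay [-nasal].

9 10 11 13 14 17 18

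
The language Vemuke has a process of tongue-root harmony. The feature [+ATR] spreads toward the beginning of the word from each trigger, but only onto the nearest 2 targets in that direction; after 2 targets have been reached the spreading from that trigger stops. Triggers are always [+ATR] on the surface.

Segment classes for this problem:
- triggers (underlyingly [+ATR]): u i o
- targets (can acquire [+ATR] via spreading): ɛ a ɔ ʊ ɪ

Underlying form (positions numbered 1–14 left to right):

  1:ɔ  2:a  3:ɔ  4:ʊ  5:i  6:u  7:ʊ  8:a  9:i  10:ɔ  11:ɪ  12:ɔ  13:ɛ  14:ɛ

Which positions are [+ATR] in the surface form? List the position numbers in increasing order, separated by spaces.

From /i/ at 5 leftward: 4 /ʊ/ → [+ATR]; 3 /ɔ/ → [+ATR]; bound reached.
From /u/ at 6 leftward: 5 /i/ is itself a trigger — this domain ends here.
From /i/ at 9 leftward: 8 /a/ → [+ATR]; 7 /ʊ/ → [+ATR]; bound reached.
Targets with no active source: positions 1 2 10 11 12 13 14 stay [-ATR].

3 4 5 6 7 8 9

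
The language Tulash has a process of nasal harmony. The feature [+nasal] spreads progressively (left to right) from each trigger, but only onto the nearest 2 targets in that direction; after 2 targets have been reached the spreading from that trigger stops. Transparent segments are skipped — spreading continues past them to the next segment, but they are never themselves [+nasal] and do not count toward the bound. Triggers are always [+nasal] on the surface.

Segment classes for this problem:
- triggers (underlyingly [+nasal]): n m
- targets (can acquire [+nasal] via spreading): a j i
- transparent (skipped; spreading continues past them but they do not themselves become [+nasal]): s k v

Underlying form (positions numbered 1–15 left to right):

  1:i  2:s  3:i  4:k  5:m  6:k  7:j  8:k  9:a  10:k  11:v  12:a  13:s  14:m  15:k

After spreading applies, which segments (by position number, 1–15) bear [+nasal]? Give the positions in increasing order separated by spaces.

5 7 9 14

From /m/ at 5 rightward: 6 /k/ transparent; 7 /j/ → [+nasal]; 8 /k/ transparent; 9 /a/ → [+nasal]; bound reached.
From /m/ at 14 rightward: 15 /k/ transparent; word edge.
Targets with no active source: positions 1 3 12 stay [-nasal].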